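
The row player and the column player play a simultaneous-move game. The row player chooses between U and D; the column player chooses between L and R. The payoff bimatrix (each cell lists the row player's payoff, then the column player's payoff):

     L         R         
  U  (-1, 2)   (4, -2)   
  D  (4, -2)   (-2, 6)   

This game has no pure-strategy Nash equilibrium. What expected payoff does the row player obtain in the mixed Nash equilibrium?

For the row player to be willing to mix, the row player must be indifferent between U and D, which pins down the column player's mix.
  the row player's payoff to U: q·(-1) + (1−q)·4 = -5q + 4
  the row player's payoff to D: q·4 + (1−q)·(-2) = 6q - 2
  -5q + 4 = 6q - 2  ⇒  -11q = -6  ⇒  q = 6/11.
At equilibrium the row player is indifferent across rows, so the row player's payoff equals the payoff from U: (6/11)·(-1) + (5/11)·4 = 14/11.

14/11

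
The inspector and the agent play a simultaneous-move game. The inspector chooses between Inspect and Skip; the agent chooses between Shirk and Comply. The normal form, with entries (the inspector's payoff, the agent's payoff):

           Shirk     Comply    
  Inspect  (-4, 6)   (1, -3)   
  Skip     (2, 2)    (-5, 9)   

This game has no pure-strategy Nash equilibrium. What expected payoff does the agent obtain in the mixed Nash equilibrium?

15/4

For the agent to be willing to mix, the agent must be indifferent between Shirk and Comply, which pins down the inspector's mix.
  the agent's payoff from Shirk: p·6 + (1−p)·2 = 4p + 2
  the agent's payoff from Comply: p·(-3) + (1−p)·9 = -12p + 9
  4p + 2 = -12p + 9  ⇒  16p = 7  ⇒  p = 7/16.
At equilibrium the agent is indifferent across columns, so the agent's payoff equals the payoff from Shirk: (7/16)·6 + (9/16)·2 = 15/4.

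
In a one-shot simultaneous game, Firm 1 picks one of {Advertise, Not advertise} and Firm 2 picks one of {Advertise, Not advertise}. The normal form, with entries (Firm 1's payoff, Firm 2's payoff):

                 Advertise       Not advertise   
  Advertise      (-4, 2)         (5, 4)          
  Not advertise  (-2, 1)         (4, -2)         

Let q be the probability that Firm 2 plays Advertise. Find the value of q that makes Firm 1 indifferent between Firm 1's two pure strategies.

q = 1/3

For Firm 1 to be willing to mix, Firm 1 must be indifferent between Advertise and Not advertise, which pins down Firm 2's mix.
  Firm 1's payoff to Advertise: q·(-4) + (1−q)·5 = -9q + 5
  Firm 1's payoff to Not advertise: q·(-2) + (1−q)·4 = -6q + 4
  -9q + 5 = -6q + 4  ⇒  -3q = -1  ⇒  q = 1/3.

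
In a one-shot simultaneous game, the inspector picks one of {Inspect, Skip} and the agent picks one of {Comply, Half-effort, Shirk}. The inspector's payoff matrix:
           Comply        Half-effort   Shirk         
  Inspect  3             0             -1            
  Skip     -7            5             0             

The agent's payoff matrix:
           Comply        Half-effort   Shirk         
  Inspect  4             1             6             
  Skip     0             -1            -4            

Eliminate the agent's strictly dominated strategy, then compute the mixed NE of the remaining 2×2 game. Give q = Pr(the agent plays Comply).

q = 1/11

The agent's strategy Half-effort is strictly dominated by Comply: 4 > 1 and 0 > -1. Eliminate Half-effort.
In a mixed equilibrium the inspector is indifferent between Inspect and Skip; this condition fixes q.
  the inspector's payoff to Inspect: q·3 + (1−q)·(-1) = 4q - 1
  the inspector's payoff to Skip: q·(-7) + (1−q)·0 = -7q
  4q - 1 = -7q  ⇒  11q = 1  ⇒  q = 1/11.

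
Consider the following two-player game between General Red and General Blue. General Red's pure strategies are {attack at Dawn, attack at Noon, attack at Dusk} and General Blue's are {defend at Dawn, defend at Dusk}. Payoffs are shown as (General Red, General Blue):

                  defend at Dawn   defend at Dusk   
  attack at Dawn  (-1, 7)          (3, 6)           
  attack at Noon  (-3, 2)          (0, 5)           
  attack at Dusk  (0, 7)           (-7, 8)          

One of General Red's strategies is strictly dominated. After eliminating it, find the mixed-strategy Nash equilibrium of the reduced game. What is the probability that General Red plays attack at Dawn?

General Red's strategy attack at Noon is strictly dominated by attack at Dawn: -1 > -3 and 3 > 0. Eliminate attack at Noon.
In a mixed equilibrium General Blue is indifferent between defend at Dawn and defend at Dusk; this condition fixes p.
  General Blue's payoff to defend at Dawn: p·7 + (1−p)·7 = 7
  General Blue's payoff to defend at Dusk: p·6 + (1−p)·8 = -2p + 8
  7 = -2p + 8  ⇒  2p = 1  ⇒  p = 1/2.

p = 1/2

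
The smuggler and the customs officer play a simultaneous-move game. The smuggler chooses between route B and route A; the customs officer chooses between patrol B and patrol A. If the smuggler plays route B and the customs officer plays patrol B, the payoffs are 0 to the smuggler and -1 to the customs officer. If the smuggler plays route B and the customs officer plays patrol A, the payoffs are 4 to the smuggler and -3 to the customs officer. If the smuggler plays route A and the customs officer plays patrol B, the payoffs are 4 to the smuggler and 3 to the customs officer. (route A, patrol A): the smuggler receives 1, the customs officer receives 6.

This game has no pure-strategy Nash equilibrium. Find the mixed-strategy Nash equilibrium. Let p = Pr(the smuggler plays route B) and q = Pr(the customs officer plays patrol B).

The customs officer's indifference between patrol B and patrol A determines the smuggler's mixing probability p:
  the customs officer's payoff to patrol B: p·(-1) + (1−p)·3 = -4p + 3
  the customs officer's payoff to patrol A: p·(-3) + (1−p)·6 = -9p + 6
  -4p + 3 = -9p + 6  ⇒  5p = 3  ⇒  p = 3/5.
The smuggler's indifference between route B and route A determines the customs officer's mixing probability q:
  the smuggler's payoff from route B: q·0 + (1−q)·4 = -4q + 4
  the smuggler's payoff from route A: q·4 + (1−q)·1 = 3q + 1
  -4q + 4 = 3q + 1  ⇒  -7q = -3  ⇒  q = 3/7.

p = 3/5, q = 3/7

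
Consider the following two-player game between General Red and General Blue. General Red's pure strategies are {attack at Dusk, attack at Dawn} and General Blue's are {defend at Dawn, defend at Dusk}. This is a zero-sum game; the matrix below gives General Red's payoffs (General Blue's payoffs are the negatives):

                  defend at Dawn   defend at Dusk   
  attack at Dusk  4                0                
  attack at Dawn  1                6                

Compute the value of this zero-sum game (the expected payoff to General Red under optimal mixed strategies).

General Blue's mix must leave General Red indifferent between attack at Dusk and attack at Dawn.
  General Red's payoff from attack at Dusk: q·4 + (1−q)·0 = 4q
  General Red's payoff from attack at Dawn: q·1 + (1−q)·6 = -5q + 6
  4q = -5q + 6  ⇒  9q = 6  ⇒  q = 2/3.
The value is General Red's expected payoff against this mix (using attack at Dusk): (2/3)·4 + (1/3)·0 = 8/3.

v = 8/3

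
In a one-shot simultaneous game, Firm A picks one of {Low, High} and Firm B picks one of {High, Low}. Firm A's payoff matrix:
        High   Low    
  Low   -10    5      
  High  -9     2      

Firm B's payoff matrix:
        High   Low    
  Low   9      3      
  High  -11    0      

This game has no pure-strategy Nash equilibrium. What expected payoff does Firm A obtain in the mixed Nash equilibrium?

Firm A's indifference between Low and High determines Firm B's mixing probability q:
  Firm A's expected payoff from Low: q·(-10) + (1−q)·5 = -15q + 5
  Firm A's expected payoff from High: q·(-9) + (1−q)·2 = -11q + 2
  -15q + 5 = -11q + 2  ⇒  -4q = -3  ⇒  q = 3/4.
At equilibrium Firm A is indifferent across rows, so Firm A's payoff equals the payoff from Low: (3/4)·(-10) + (1/4)·5 = -25/4.

-25/4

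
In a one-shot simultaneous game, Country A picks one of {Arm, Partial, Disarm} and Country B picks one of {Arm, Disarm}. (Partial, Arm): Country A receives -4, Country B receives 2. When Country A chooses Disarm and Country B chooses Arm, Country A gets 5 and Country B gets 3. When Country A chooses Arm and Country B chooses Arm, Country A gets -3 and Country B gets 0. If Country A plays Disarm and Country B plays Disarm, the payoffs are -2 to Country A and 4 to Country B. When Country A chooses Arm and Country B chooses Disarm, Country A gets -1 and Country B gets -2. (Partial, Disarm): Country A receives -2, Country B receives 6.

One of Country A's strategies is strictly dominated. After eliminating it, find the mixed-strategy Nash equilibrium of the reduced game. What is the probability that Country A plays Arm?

Country A's strategy Partial is strictly dominated by Arm: -3 > -4 and -1 > -2. Eliminate Partial.
Country B's indifference between Arm and Disarm determines Country A's mixing probability p:
  Country B's expected payoff from Arm: p·0 + (1−p)·3 = -3p + 3
  Country B's expected payoff from Disarm: p·(-2) + (1−p)·4 = -6p + 4
  -3p + 3 = -6p + 4  ⇒  3p = 1  ⇒  p = 1/3.

p = 1/3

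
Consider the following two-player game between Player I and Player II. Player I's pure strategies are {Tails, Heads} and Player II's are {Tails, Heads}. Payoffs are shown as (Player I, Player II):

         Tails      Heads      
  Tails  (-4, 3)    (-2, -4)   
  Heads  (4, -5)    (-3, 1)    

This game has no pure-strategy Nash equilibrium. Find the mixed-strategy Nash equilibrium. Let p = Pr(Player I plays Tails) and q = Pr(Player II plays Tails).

p = 6/13, q = 1/9

In a mixed equilibrium Player II is indifferent between Tails and Heads; this condition fixes p.
  Player II's expected payoff from Tails: p·3 + (1−p)·(-5) = 8p - 5
  Player II's expected payoff from Heads: p·(-4) + (1−p)·1 = -5p + 1
  8p - 5 = -5p + 1  ⇒  13p = 6  ⇒  p = 6/13.
For Player I to be willing to mix, Player I must be indifferent between Tails and Heads, which pins down Player II's mix.
  Player I's expected payoff from Tails: q·(-4) + (1−q)·(-2) = -2q - 2
  Player I's expected payoff from Heads: q·4 + (1−q)·(-3) = 7q - 3
  -2q - 2 = 7q - 3  ⇒  -9q = -1  ⇒  q = 1/9.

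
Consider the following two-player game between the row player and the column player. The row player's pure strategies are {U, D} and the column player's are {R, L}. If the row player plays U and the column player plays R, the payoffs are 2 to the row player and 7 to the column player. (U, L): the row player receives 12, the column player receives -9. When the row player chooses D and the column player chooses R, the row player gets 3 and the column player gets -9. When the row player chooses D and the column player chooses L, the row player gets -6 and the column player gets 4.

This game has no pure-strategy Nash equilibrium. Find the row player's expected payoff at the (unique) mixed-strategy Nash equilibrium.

Set the row player's expected payoff from U equal to that from D:
  the row player's payoff from U: q·2 + (1−q)·12 = -10q + 12
  the row player's payoff from D: q·3 + (1−q)·(-6) = 9q - 6
  -10q + 12 = 9q - 6  ⇒  -19q = -18  ⇒  q = 18/19.
At equilibrium the row player is indifferent across rows, so the row player's payoff equals the payoff from U: (18/19)·2 + (1/19)·12 = 48/19.

48/19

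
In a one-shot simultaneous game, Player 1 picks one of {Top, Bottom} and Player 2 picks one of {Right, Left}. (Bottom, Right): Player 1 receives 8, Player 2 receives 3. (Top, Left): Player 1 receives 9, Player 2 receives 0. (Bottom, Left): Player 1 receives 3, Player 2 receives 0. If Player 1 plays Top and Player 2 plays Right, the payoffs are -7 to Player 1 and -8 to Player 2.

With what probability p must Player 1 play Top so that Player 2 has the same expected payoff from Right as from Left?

p = 3/11

For Player 2 to be willing to mix, Player 2 must be indifferent between Right and Left, which pins down Player 1's mix.
  Player 2's expected payoff from Right: p·(-8) + (1−p)·3 = -11p + 3
  Player 2's expected payoff from Left: p·0 + (1−p)·0 = 0
  -11p + 3 = 0  ⇒  -11p = -3  ⇒  p = 3/11.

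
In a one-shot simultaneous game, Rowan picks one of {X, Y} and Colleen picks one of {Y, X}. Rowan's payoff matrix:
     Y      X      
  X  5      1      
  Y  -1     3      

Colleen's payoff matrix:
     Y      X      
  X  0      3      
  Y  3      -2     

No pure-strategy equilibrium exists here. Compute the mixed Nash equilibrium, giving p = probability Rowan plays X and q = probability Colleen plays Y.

p = 5/8, q = 1/4

For Colleen to be willing to mix, Colleen must be indifferent between Y and X, which pins down Rowan's mix.
  Colleen's payoff from Y: p·0 + (1−p)·3 = -3p + 3
  Colleen's payoff from X: p·3 + (1−p)·(-2) = 5p - 2
  -3p + 3 = 5p - 2  ⇒  -8p = -5  ⇒  p = 5/8.
For Rowan to be willing to mix, Rowan must be indifferent between X and Y, which pins down Colleen's mix.
  Rowan's payoff from X: q·5 + (1−q)·1 = 4q + 1
  Rowan's payoff from Y: q·(-1) + (1−q)·3 = -4q + 3
  4q + 1 = -4q + 3  ⇒  8q = 2  ⇒  q = 1/4.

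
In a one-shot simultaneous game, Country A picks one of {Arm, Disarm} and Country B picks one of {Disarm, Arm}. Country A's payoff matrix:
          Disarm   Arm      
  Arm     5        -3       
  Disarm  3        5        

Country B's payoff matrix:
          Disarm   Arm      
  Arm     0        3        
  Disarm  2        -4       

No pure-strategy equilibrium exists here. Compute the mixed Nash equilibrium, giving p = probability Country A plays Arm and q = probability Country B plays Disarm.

For Country B to be willing to mix, Country B must be indifferent between Disarm and Arm, which pins down Country A's mix.
  Country B's payoff to Disarm: p·0 + (1−p)·2 = -2p + 2
  Country B's payoff to Arm: p·3 + (1−p)·(-4) = 7p - 4
  -2p + 2 = 7p - 4  ⇒  -9p = -6  ⇒  p = 2/3.
For Country A to be willing to mix, Country A must be indifferent between Arm and Disarm, which pins down Country B's mix.
  Country A's payoff from Arm: q·5 + (1−q)·(-3) = 8q - 3
  Country A's payoff from Disarm: q·3 + (1−q)·5 = -2q + 5
  8q - 3 = -2q + 5  ⇒  10q = 8  ⇒  q = 4/5.

p = 2/3, q = 4/5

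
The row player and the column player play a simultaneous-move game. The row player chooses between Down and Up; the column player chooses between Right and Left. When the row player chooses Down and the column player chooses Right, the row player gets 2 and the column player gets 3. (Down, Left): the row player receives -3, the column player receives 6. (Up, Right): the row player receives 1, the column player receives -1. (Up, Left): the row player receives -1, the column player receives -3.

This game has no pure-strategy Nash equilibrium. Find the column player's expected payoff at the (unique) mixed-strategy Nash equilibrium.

Set the column player's expected payoff from Right equal to that from Left:
  the column player's expected payoff from Right: p·3 + (1−p)·(-1) = 4p - 1
  the column player's expected payoff from Left: p·6 + (1−p)·(-3) = 9p - 3
  4p - 1 = 9p - 3  ⇒  -5p = -2  ⇒  p = 2/5.
At equilibrium the column player is indifferent across columns, so the column player's payoff equals the payoff from Right: (2/5)·3 + (3/5)·(-1) = 3/5.

3/5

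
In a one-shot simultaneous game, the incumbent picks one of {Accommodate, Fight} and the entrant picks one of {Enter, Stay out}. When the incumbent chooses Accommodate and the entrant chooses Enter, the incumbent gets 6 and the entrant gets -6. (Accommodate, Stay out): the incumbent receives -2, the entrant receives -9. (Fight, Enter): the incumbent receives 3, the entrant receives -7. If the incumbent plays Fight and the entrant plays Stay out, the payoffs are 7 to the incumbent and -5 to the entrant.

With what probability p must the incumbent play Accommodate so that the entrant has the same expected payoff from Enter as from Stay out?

For the entrant to be willing to mix, the entrant must be indifferent between Enter and Stay out, which pins down the incumbent's mix.
  the entrant's payoff from Enter: p·(-6) + (1−p)·(-7) = p - 7
  the entrant's payoff from Stay out: p·(-9) + (1−p)·(-5) = -4p - 5
  p - 7 = -4p - 5  ⇒  5p = 2  ⇒  p = 2/5.

p = 2/5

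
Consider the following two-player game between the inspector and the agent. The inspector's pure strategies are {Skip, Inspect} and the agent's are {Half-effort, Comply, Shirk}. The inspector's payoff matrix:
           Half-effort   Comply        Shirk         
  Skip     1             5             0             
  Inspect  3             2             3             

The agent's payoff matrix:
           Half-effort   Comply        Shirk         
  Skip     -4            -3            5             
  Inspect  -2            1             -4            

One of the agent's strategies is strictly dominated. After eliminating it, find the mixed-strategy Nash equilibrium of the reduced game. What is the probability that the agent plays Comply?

q = 1/2

The agent's strategy Half-effort is strictly dominated by Comply: -3 > -4 and 1 > -2. Eliminate Half-effort.
Set the inspector's expected payoff from Skip equal to that from Inspect:
  the inspector's payoff from Skip: q·5 + (1−q)·0 = 5q
  the inspector's payoff from Inspect: q·2 + (1−q)·3 = -q + 3
  5q = -q + 3  ⇒  6q = 3  ⇒  q = 1/2.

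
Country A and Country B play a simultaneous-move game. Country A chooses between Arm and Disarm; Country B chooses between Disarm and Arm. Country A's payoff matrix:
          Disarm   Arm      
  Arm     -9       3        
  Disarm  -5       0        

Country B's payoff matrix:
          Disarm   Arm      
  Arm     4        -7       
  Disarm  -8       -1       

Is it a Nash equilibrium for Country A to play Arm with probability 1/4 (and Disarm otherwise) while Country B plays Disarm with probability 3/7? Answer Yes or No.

No

Given Country A's mix p = 1/4, Country B's payoff from Disarm is -5 but from Arm is -5/2. Country B strictly prefers Arm, so Country B would not mix.
So the proposed profile is not a Nash equilibrium.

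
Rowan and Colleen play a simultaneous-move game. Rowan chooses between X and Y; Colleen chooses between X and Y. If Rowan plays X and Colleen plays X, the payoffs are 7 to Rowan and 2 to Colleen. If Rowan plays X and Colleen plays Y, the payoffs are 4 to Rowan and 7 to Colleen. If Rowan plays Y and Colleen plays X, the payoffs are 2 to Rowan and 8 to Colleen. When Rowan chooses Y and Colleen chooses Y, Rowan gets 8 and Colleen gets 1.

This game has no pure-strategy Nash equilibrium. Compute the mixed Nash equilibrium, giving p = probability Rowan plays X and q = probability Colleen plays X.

p = 7/12, q = 4/9

In a mixed equilibrium Colleen is indifferent between X and Y; this condition fixes p.
  Colleen's expected payoff from X: p·2 + (1−p)·8 = -6p + 8
  Colleen's expected payoff from Y: p·7 + (1−p)·1 = 6p + 1
  -6p + 8 = 6p + 1  ⇒  -12p = -7  ⇒  p = 7/12.
Set Rowan's expected payoff from X equal to that from Y:
  Rowan's expected payoff from X: q·7 + (1−q)·4 = 3q + 4
  Rowan's expected payoff from Y: q·2 + (1−q)·8 = -6q + 8
  3q + 4 = -6q + 8  ⇒  9q = 4  ⇒  q = 4/9.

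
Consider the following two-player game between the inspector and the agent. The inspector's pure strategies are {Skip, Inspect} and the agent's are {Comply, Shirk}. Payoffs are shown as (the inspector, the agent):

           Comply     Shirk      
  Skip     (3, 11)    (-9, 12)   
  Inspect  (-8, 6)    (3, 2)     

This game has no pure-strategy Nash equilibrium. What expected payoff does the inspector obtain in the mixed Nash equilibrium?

-63/23

The inspector's indifference between Skip and Inspect determines the agent's mixing probability q:
  the inspector's expected payoff from Skip: q·3 + (1−q)·(-9) = 12q - 9
  the inspector's expected payoff from Inspect: q·(-8) + (1−q)·3 = -11q + 3
  12q - 9 = -11q + 3  ⇒  23q = 12  ⇒  q = 12/23.
At equilibrium the inspector is indifferent across rows, so the inspector's payoff equals the payoff from Skip: (12/23)·3 + (11/23)·(-9) = -63/23.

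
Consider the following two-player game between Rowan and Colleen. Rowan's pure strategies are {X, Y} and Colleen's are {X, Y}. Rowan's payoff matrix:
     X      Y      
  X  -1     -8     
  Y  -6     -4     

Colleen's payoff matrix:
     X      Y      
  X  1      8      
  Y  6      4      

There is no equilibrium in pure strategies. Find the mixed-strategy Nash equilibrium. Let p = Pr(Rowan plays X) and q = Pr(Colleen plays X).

p = 2/9, q = 4/9

In a mixed equilibrium Colleen is indifferent between X and Y; this condition fixes p.
  Colleen's payoff from X: p·1 + (1−p)·6 = -5p + 6
  Colleen's payoff from Y: p·8 + (1−p)·4 = 4p + 4
  -5p + 6 = 4p + 4  ⇒  -9p = -2  ⇒  p = 2/9.
Set Rowan's expected payoff from X equal to that from Y:
  Rowan's payoff from X: q·(-1) + (1−q)·(-8) = 7q - 8
  Rowan's payoff from Y: q·(-6) + (1−q)·(-4) = -2q - 4
  7q - 8 = -2q - 4  ⇒  9q = 4  ⇒  q = 4/9.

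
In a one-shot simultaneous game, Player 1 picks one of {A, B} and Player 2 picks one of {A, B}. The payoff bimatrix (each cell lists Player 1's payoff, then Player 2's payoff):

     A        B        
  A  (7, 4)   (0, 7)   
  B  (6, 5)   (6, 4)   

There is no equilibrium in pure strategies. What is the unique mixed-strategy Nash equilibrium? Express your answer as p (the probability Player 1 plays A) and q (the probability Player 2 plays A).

p = 1/4, q = 6/7

Player 1's mix must leave Player 2 indifferent between A and B.
  Player 2's payoff from A: p·4 + (1−p)·5 = -p + 5
  Player 2's payoff from B: p·7 + (1−p)·4 = 3p + 4
  -p + 5 = 3p + 4  ⇒  -4p = -1  ⇒  p = 1/4.
Set Player 1's expected payoff from A equal to that from B:
  Player 1's payoff to A: q·7 + (1−q)·0 = 7q
  Player 1's payoff to B: q·6 + (1−q)·6 = 6
  7q = 6  ⇒  7q = 6  ⇒  q = 6/7.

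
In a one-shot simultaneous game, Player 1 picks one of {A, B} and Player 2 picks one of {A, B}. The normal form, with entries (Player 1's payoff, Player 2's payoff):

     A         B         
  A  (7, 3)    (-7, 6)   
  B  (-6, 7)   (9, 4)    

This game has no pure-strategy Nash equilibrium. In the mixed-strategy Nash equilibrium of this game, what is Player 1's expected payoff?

21/29

Set Player 1's expected payoff from A equal to that from B:
  Player 1's payoff to A: q·7 + (1−q)·(-7) = 14q - 7
  Player 1's payoff to B: q·(-6) + (1−q)·9 = -15q + 9
  14q - 7 = -15q + 9  ⇒  29q = 16  ⇒  q = 16/29.
At equilibrium Player 1 is indifferent across rows, so Player 1's payoff equals the payoff from A: (16/29)·7 + (13/29)·(-7) = 21/29.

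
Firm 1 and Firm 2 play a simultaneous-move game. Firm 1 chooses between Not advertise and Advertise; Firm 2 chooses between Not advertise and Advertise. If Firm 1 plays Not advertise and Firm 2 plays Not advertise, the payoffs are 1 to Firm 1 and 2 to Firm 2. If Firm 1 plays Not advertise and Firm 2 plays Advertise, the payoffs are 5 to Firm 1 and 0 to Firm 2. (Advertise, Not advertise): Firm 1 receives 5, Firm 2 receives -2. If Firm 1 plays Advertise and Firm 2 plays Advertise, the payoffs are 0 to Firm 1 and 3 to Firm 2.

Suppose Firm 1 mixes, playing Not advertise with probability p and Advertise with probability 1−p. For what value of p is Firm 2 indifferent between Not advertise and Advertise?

For Firm 2 to be willing to mix, Firm 2 must be indifferent between Not advertise and Advertise, which pins down Firm 1's mix.
  Firm 2's payoff to Not advertise: p·2 + (1−p)·(-2) = 4p - 2
  Firm 2's payoff to Advertise: p·0 + (1−p)·3 = -3p + 3
  4p - 2 = -3p + 3  ⇒  7p = 5  ⇒  p = 5/7.

p = 5/7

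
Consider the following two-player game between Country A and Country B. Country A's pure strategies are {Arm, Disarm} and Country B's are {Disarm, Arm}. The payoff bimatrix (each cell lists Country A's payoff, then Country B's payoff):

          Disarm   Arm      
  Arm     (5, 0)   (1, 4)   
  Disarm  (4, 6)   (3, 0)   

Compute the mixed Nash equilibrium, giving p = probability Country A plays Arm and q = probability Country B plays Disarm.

p = 3/5, q = 2/3

Country B's indifference between Disarm and Arm determines Country A's mixing probability p:
  Country B's payoff to Disarm: p·0 + (1−p)·6 = -6p + 6
  Country B's payoff to Arm: p·4 + (1−p)·0 = 4p
  -6p + 6 = 4p  ⇒  -10p = -6  ⇒  p = 3/5.
Set Country A's expected payoff from Arm equal to that from Disarm:
  Country A's expected payoff from Arm: q·5 + (1−q)·1 = 4q + 1
  Country A's expected payoff from Disarm: q·4 + (1−q)·3 = q + 3
  4q + 1 = q + 3  ⇒  3q = 2  ⇒  q = 2/3.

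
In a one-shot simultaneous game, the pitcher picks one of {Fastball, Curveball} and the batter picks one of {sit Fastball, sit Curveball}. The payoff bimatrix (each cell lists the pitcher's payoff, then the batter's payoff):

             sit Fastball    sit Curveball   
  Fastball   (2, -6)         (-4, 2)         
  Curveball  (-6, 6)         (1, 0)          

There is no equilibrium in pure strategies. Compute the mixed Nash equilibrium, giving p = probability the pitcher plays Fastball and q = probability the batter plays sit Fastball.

p = 3/7, q = 5/13

Set the batter's expected payoff from sit Fastball equal to that from sit Curveball:
  the batter's payoff to sit Fastball: p·(-6) + (1−p)·6 = -12p + 6
  the batter's payoff to sit Curveball: p·2 + (1−p)·0 = 2p
  -12p + 6 = 2p  ⇒  -14p = -6  ⇒  p = 3/7.
The batter's mix must leave the pitcher indifferent between Fastball and Curveball.
  the pitcher's payoff to Fastball: q·2 + (1−q)·(-4) = 6q - 4
  the pitcher's payoff to Curveball: q·(-6) + (1−q)·1 = -7q + 1
  6q - 4 = -7q + 1  ⇒  13q = 5  ⇒  q = 5/13.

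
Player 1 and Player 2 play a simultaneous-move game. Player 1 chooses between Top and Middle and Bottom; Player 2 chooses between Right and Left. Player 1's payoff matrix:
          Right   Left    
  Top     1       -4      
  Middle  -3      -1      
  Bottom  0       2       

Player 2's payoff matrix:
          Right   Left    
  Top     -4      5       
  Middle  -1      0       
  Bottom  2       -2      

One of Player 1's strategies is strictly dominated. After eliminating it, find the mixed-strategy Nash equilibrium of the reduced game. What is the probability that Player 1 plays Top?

p = 4/13

Player 1's strategy Middle is strictly dominated by Bottom: 0 > -3 and 2 > -1. Eliminate Middle.
In a mixed equilibrium Player 2 is indifferent between Right and Left; this condition fixes p.
  Player 2's payoff to Right: p·(-4) + (1−p)·2 = -6p + 2
  Player 2's payoff to Left: p·5 + (1−p)·(-2) = 7p - 2
  -6p + 2 = 7p - 2  ⇒  -13p = -4  ⇒  p = 4/13.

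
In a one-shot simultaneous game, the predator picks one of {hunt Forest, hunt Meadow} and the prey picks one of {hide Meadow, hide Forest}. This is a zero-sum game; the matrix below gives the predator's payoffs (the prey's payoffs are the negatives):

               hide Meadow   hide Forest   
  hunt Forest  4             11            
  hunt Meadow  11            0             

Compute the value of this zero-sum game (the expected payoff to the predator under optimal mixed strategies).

For the predator to be willing to mix, the predator must be indifferent between hunt Forest and hunt Meadow, which pins down the prey's mix.
  the predator's expected payoff from hunt Forest: q·4 + (1−q)·11 = -7q + 11
  the predator's expected payoff from hunt Meadow: q·11 + (1−q)·0 = 11q
  -7q + 11 = 11q  ⇒  -18q = -11  ⇒  q = 11/18.
The value is the predator's expected payoff against this mix (using hunt Forest): (11/18)·4 + (7/18)·11 = 121/18.

v = 121/18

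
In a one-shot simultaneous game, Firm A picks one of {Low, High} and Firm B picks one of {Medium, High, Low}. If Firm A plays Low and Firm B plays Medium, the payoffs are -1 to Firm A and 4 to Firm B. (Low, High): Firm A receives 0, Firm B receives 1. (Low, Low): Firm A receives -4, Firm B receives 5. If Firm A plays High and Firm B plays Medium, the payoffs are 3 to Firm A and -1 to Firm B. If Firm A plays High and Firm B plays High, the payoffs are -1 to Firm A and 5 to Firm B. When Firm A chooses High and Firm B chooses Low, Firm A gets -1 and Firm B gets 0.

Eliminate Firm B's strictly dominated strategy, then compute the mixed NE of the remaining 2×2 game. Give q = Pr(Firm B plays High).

Firm B's strategy Medium is strictly dominated by Low: 5 > 4 and 0 > -1. Eliminate Medium.
Firm B's mix must leave Firm A indifferent between Low and High.
  Firm A's payoff to Low: q·0 + (1−q)·(-4) = 4q - 4
  Firm A's payoff to High: q·(-1) + (1−q)·(-1) = -1
  4q - 4 = -1  ⇒  4q = 3  ⇒  q = 3/4.

q = 3/4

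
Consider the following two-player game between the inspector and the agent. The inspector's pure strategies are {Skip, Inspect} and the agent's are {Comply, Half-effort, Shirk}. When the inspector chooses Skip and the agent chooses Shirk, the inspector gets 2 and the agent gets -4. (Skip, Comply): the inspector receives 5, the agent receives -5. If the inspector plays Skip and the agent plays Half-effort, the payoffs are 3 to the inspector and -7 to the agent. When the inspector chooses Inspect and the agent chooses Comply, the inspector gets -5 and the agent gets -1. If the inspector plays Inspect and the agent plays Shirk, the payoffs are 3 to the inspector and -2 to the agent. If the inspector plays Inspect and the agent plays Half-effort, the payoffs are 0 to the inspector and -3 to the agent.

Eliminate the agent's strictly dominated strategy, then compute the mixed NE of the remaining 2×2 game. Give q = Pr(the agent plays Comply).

The agent's strategy Half-effort is strictly dominated by Shirk: -4 > -7 and -2 > -3. Eliminate Half-effort.
The inspector's indifference between Skip and Inspect determines the agent's mixing probability q:
  the inspector's expected payoff from Skip: q·5 + (1−q)·2 = 3q + 2
  the inspector's expected payoff from Inspect: q·(-5) + (1−q)·3 = -8q + 3
  3q + 2 = -8q + 3  ⇒  11q = 1  ⇒  q = 1/11.

q = 1/11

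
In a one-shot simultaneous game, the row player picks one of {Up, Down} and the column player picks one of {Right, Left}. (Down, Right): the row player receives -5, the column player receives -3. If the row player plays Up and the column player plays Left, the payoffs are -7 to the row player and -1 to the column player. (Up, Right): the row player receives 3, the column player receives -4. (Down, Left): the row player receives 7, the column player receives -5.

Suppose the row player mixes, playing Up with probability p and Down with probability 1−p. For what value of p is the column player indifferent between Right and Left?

The row player's mix must leave the column player indifferent between Right and Left.
  the column player's payoff to Right: p·(-4) + (1−p)·(-3) = -p - 3
  the column player's payoff to Left: p·(-1) + (1−p)·(-5) = 4p - 5
  -p - 3 = 4p - 5  ⇒  -5p = -2  ⇒  p = 2/5.

p = 2/5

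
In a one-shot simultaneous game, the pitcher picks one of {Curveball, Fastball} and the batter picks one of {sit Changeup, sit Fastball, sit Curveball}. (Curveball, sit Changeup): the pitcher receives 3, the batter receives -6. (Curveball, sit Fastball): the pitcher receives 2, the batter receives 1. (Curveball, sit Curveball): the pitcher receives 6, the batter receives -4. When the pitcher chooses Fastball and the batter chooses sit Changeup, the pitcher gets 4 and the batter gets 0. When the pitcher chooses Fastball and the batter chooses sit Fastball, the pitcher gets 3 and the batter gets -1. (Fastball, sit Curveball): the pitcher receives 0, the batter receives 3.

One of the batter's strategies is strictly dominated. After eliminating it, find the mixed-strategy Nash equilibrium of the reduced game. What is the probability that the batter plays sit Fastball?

The batter's strategy sit Changeup is strictly dominated by sit Curveball: -4 > -6 and 3 > 0. Eliminate sit Changeup.
For the pitcher to be willing to mix, the pitcher must be indifferent between Curveball and Fastball, which pins down the batter's mix.
  the pitcher's payoff from Curveball: q·2 + (1−q)·6 = -4q + 6
  the pitcher's payoff from Fastball: q·3 + (1−q)·0 = 3q
  -4q + 6 = 3q  ⇒  -7q = -6  ⇒  q = 6/7.

q = 6/7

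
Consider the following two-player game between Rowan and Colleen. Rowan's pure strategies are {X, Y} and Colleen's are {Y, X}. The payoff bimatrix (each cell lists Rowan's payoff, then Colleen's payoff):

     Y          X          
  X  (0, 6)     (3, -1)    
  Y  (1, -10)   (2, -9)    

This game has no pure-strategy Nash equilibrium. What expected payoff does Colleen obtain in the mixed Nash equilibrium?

Set Colleen's expected payoff from Y equal to that from X:
  Colleen's payoff to Y: p·6 + (1−p)·(-10) = 16p - 10
  Colleen's payoff to X: p·(-1) + (1−p)·(-9) = 8p - 9
  16p - 10 = 8p - 9  ⇒  8p = 1  ⇒  p = 1/8.
At equilibrium Colleen is indifferent across columns, so Colleen's payoff equals the payoff from Y: (1/8)·6 + (7/8)·(-10) = -8.

-8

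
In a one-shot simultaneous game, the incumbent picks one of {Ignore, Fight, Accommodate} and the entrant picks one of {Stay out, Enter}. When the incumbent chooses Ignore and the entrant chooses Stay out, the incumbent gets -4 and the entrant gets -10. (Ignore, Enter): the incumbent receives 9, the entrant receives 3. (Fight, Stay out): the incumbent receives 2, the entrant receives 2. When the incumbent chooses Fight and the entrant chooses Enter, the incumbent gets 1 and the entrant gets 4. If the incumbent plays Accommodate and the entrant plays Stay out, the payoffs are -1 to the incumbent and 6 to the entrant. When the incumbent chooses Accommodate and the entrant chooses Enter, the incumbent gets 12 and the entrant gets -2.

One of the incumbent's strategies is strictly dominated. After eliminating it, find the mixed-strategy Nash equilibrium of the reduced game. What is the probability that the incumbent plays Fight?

The incumbent's strategy Ignore is strictly dominated by Accommodate: -1 > -4 and 12 > 9. Eliminate Ignore.
Set the entrant's expected payoff from Stay out equal to that from Enter:
  the entrant's expected payoff from Stay out: p·2 + (1−p)·6 = -4p + 6
  the entrant's expected payoff from Enter: p·4 + (1−p)·(-2) = 6p - 2
  -4p + 6 = 6p - 2  ⇒  -10p = -8  ⇒  p = 4/5.

p = 4/5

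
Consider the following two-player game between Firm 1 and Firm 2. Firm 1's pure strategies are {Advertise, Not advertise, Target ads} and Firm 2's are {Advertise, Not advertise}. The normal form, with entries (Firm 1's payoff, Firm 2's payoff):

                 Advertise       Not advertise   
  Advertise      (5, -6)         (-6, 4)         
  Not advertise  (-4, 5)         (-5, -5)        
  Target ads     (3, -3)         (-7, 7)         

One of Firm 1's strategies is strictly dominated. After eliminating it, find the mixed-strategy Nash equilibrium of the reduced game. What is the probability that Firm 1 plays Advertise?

p = 1/2

Firm 1's strategy Target ads is strictly dominated by Advertise: 5 > 3 and -6 > -7. Eliminate Target ads.
Set Firm 2's expected payoff from Advertise equal to that from Not advertise:
  Firm 2's payoff from Advertise: p·(-6) + (1−p)·5 = -11p + 5
  Firm 2's payoff from Not advertise: p·4 + (1−p)·(-5) = 9p - 5
  -11p + 5 = 9p - 5  ⇒  -20p = -10  ⇒  p = 1/2.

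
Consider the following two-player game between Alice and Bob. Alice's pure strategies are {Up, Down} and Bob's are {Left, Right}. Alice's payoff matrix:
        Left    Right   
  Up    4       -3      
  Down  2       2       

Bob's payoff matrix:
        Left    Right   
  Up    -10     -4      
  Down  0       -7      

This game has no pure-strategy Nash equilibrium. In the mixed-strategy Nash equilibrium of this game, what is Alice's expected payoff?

Alice's indifference between Up and Down determines Bob's mixing probability q:
  Alice's expected payoff from Up: q·4 + (1−q)·(-3) = 7q - 3
  Alice's expected payoff from Down: q·2 + (1−q)·2 = 2
  7q - 3 = 2  ⇒  7q = 5  ⇒  q = 5/7.
At equilibrium Alice is indifferent across rows, so Alice's payoff equals the payoff from Up: (5/7)·4 + (2/7)·(-3) = 2.

2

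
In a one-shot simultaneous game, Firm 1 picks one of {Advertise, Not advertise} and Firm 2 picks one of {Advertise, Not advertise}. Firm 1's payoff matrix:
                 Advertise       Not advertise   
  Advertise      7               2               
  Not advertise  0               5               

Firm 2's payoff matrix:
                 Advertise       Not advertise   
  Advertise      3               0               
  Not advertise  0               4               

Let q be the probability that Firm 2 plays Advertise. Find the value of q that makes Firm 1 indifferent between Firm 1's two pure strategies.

In a mixed equilibrium Firm 1 is indifferent between Advertise and Not advertise; this condition fixes q.
  Firm 1's payoff from Advertise: q·7 + (1−q)·2 = 5q + 2
  Firm 1's payoff from Not advertise: q·0 + (1−q)·5 = -5q + 5
  5q + 2 = -5q + 5  ⇒  10q = 3  ⇒  q = 3/10.

q = 3/10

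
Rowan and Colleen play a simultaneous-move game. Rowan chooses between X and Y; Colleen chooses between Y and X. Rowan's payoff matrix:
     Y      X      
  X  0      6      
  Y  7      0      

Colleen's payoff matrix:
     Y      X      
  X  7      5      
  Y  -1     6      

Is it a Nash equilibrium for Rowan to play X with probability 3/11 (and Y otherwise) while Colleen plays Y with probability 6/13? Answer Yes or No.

No

Given Rowan's mix p = 3/11, Colleen's payoff from Y is 13/11 but from X is 63/11. Colleen strictly prefers X, so Colleen would not mix.
So the proposed profile is not a Nash equilibrium.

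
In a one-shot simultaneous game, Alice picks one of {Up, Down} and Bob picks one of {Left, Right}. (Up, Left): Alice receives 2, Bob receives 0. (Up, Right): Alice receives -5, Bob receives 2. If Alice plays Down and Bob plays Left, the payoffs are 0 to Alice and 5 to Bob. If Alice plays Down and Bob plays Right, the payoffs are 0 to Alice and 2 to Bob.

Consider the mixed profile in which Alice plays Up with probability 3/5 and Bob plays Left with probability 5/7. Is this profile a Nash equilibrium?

Check Bob's indifference given Alice's mix p = 3/5:
  payoff from Left = 2; payoff from Right = 2 — equal.
Check Alice's indifference given Bob's mix q = 5/7:
  payoff from Up = 0; payoff from Down = 0 — equal.
Both players are indifferent, so neither can profitably deviate.

Yes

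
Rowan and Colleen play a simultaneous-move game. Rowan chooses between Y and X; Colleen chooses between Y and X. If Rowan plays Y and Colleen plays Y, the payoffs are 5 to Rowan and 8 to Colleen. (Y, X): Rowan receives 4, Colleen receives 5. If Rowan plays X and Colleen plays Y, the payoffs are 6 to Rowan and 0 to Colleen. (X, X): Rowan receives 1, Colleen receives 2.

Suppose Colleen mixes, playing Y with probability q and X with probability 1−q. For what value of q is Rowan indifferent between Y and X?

Colleen's mix must leave Rowan indifferent between Y and X.
  Rowan's payoff to Y: q·5 + (1−q)·4 = q + 4
  Rowan's payoff to X: q·6 + (1−q)·1 = 5q + 1
  q + 4 = 5q + 1  ⇒  -4q = -3  ⇒  q = 3/4.

q = 3/4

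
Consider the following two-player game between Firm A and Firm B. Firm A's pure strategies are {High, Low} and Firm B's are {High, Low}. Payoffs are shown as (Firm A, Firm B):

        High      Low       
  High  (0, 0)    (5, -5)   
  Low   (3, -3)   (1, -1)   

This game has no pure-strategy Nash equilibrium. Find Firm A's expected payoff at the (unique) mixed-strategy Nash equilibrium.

15/7

Firm A's indifference between High and Low determines Firm B's mixing probability q:
  Firm A's expected payoff from High: q·0 + (1−q)·5 = -5q + 5
  Firm A's expected payoff from Low: q·3 + (1−q)·1 = 2q + 1
  -5q + 5 = 2q + 1  ⇒  -7q = -4  ⇒  q = 4/7.
At equilibrium Firm A is indifferent across rows, so Firm A's payoff equals the payoff from High: (4/7)·0 + (3/7)·5 = 15/7.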